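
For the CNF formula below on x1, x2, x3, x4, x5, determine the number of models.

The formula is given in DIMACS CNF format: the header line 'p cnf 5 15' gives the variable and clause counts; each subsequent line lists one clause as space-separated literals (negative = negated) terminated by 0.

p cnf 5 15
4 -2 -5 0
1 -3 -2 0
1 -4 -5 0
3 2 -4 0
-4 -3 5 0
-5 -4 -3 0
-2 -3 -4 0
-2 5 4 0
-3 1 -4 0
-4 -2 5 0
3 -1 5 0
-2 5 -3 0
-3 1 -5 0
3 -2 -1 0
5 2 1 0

There are 2^5 = 32 truth assignments over (x1, x2, x3, x4, x5).
Split on x5. With x5 = True, the clauses containing x5 are satisfied and ¬x5 drops from the rest; 3 of the 2^4 = 16 assignments to the other variables satisfy what remains.
With x5 = False, by the same count on the reduced clause set, 1 assignment works.
(One model: x1=F, x2=F, x3=F, x4=F, x5=T.)
Total: 3 + 1 = 4.

4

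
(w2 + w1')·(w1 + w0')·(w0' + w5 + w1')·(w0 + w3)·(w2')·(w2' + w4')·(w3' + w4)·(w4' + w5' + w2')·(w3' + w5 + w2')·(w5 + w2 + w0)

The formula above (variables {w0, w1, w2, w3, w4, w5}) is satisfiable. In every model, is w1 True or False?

False

Suppose w1 = 1.
(w2) alone gives w2 = 1.
But (w2') is also a unit clause — contradiction.
So every satisfying assignment has w1 = False.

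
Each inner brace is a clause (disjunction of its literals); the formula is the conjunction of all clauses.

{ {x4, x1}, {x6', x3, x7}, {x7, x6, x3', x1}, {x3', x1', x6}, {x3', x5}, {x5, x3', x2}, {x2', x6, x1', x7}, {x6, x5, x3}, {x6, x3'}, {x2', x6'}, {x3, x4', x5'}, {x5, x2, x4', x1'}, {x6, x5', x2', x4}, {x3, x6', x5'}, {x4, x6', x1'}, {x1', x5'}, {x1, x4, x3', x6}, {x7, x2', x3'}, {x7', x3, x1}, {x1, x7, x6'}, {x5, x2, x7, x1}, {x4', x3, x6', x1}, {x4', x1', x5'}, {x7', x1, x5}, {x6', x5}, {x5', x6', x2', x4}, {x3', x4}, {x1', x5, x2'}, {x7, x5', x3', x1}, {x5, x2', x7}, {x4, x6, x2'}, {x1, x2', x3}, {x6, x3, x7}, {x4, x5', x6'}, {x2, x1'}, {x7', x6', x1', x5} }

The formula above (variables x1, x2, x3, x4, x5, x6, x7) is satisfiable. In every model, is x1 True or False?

Suppose x1 = 1.
Unit clause (x5') forces x5 = 0.
Unit clause (x3') forces x3 = 0.
Unit clause (x6) forces x6 = 1.
But (x6') is also a unit clause — contradiction.
So every satisfying assignment has x1 = False.

False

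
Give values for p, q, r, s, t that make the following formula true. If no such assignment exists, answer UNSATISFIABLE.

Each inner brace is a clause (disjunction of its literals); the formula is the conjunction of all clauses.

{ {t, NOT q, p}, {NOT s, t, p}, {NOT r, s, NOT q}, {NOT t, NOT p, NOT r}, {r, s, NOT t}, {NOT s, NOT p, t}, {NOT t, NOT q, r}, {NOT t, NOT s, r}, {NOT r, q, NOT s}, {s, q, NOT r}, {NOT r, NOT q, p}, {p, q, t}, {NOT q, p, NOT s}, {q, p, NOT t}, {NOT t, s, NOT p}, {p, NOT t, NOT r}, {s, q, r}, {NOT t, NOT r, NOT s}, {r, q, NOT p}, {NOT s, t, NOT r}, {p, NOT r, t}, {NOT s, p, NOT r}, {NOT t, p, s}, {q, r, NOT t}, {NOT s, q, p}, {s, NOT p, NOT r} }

p=true,  q=true,  r=false,  s=false,  t=false

Branch on t: set t = false.
Branch on q: set q = true.
From the singleton clause (p), p = true.
From the singleton clause (NOT s), s = false.
From the singleton clause (NOT r), r = false.
Every clause now holds.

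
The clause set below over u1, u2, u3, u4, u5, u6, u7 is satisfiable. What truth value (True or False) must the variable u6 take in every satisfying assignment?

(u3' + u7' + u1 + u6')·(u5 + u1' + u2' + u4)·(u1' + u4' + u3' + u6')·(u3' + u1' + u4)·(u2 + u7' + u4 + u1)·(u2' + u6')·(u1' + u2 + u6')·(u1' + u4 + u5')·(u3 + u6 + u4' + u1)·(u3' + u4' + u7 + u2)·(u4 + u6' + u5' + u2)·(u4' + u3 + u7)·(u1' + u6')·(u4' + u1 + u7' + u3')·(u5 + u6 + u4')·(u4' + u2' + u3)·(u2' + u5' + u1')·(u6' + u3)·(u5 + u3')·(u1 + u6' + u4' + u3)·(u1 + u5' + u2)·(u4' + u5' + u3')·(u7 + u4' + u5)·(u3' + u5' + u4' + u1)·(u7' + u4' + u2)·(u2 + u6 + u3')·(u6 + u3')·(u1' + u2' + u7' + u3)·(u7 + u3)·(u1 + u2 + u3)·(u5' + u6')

False

Suppose u6 = 1.
The clause (u2') is unit, so u2 = 0.
The clause (u1') is unit, so u1 = 0.
The clause (u3) is unit, so u3 = 1.
The clause (u7') is unit, so u7 = 0.
The clause (u4') is unit, so u4 = 0.
The clause (u5') is unit, so u5 = 0.
That conflicts with the unit clause (u5).
So every satisfying assignment has u6 = False.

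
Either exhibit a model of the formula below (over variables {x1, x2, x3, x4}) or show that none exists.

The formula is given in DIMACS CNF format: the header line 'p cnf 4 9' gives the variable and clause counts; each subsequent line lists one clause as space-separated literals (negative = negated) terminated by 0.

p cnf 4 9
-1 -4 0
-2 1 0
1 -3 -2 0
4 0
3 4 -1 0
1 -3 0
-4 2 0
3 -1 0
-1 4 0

(x4) alone gives x4 = True.
(¬x1) alone gives x1 = False.
(¬x2) alone gives x2 = False.
Now (x2) is unsatisfied and unit — conflict.

UNSATISFIABLE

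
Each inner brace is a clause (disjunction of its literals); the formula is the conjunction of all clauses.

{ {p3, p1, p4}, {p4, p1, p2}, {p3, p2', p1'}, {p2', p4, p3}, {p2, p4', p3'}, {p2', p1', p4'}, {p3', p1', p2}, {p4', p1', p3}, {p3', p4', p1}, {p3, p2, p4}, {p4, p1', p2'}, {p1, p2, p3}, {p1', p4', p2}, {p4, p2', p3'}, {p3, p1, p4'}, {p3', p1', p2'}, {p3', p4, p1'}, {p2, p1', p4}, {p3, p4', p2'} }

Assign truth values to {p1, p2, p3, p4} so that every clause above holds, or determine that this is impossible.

Try p3 = 1.
Try p2 = 1.
(p4) alone gives p4 = 1.
(p1') alone gives p1 = 0.
But (p1) is also a unit clause — contradiction.
So p2 must be the other value — set p2 = 0.
(p4') alone gives p4 = 0.
(p1) alone gives p1 = 1.
But (p1') is also a unit clause — contradiction.
Either choice for p2 ends in contradiction.
So p3 must be the other value — set p3 = 0.
Try p1 = 1.
(p2') alone gives p2 = 0.
(p4') alone gives p4 = 0.
But (p4) is also a unit clause — contradiction.
So p1 must be the other value — set p1 = 0.
(p4) alone gives p4 = 1.
But (p4') is also a unit clause — contradiction.
Either choice for p1 ends in contradiction.
Either choice for p3 ends in contradiction.

UNSATISFIABLE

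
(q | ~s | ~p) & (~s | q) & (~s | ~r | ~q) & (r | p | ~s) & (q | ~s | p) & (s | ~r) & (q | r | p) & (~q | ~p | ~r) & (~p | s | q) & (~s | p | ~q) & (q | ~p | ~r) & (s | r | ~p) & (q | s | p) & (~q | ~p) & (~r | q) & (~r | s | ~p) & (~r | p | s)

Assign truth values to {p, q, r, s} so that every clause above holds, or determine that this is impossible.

p: 0; q: 1; r: 0; s: 0

Branch on s: set s = 0.
Unit clause (~r) forces r = 0.
Unit clause (~p) forces p = 0.
Unit clause (q) forces q = 1.
This assignment satisfies each clause.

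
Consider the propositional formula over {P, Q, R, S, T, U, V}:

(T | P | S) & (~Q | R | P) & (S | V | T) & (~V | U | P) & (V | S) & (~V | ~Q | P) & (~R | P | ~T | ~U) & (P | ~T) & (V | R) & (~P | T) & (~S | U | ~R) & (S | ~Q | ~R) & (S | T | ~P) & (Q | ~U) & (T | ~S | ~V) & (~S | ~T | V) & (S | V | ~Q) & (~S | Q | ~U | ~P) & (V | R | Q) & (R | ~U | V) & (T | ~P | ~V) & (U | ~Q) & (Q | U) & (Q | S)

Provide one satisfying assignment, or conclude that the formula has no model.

Try V = 1.
Try U = 1.
Unit clause (Q) forces Q = 1.
Unit clause (P) forces P = 1.
Unit clause (T) forces T = 1.
Try S = 1.
No clause remains; R is free.

P=1; Q=1; R=0; S=1; T=1; U=1; V=1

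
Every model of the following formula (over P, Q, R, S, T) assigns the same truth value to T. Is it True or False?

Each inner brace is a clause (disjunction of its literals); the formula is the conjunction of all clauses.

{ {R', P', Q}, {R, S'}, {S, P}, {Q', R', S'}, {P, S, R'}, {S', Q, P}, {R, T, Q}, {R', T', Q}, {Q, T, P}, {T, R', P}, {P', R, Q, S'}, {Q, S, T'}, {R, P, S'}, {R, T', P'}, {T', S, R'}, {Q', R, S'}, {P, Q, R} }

False

Suppose T = 1.
Case R = 1:
Unit clause (Q) forces Q = 1.
Unit clause (S') forces S = 0.
That conflicts with the unit clause (S).
So R must be the other value — set R = 0.
Unit clause (S') forces S = 0.
Unit clause (P) forces P = 1.
That conflicts with the unit clause (P').
Either choice for R ends in contradiction.
So every satisfying assignment has T = False.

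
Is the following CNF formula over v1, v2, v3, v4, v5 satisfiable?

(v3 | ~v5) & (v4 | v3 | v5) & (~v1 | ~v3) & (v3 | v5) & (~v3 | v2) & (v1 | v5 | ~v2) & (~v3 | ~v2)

Case v3 = 1:
Unit clause (~v1) forces v1 = 0.
Unit clause (v2) forces v2 = 1.
Now (~v2) is unsatisfied and unit — conflict.
Undo v3 and try v3 = 0.
Unit clause (~v5) forces v5 = 0.
Now (v5) is unsatisfied and unit — conflict.
Either choice for v3 ends in contradiction.
No assignment satisfies every clause.

No, unsatisfiable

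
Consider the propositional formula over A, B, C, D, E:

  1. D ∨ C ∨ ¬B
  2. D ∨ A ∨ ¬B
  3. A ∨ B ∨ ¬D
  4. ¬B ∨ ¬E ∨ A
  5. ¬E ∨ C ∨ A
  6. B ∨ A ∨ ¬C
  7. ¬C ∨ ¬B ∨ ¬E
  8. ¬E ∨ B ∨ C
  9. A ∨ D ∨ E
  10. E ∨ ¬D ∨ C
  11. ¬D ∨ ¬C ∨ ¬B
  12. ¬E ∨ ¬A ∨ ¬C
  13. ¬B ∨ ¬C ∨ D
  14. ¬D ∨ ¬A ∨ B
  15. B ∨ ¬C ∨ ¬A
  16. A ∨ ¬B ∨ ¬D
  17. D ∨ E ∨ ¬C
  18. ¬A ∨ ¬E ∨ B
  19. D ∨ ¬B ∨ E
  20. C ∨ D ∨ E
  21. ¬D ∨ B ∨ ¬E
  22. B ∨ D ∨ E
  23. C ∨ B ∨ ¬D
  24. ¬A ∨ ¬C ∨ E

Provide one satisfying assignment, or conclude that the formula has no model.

A ↦ True; B ↦ True; C ↦ False; D ↦ True; E ↦ True

Suppose D = True.
Suppose A = True.
The clause (B) is unit, so B = True.
The clause (¬C) is unit, so C = False.
The clause (E) is unit, so E = True.
Every clause now holds.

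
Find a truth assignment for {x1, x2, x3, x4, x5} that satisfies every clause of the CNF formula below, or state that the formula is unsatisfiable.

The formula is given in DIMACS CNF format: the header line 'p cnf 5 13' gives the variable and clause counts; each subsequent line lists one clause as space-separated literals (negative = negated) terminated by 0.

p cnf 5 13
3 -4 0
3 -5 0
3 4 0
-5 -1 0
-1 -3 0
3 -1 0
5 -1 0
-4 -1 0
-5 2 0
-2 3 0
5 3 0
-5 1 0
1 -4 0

Case x3 = True:
(¬x1) alone gives x1 = False.
(¬x5) alone gives x5 = False.
(¬x4) alone gives x4 = False.
All clauses hold; x2 can take either value.

x1 ↦ False; x2 ↦ True; x3 ↦ True; x4 ↦ False; x5 ↦ False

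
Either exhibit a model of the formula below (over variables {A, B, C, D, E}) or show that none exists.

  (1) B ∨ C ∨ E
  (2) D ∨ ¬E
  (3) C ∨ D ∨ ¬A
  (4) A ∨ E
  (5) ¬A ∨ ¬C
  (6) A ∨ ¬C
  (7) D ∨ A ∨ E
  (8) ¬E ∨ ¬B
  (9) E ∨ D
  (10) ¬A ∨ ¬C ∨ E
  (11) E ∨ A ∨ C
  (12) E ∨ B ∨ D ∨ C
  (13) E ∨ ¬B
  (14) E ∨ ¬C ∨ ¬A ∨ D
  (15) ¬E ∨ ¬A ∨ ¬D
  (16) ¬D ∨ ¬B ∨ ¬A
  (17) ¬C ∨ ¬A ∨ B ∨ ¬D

A: False, B: False, C: False, D: True, E: True

Suppose D = True.
Suppose A = False.
From the singleton clause (E), E = True.
From the singleton clause (¬C), C = False.
From the singleton clause (¬B), B = False.
This assignment satisfies each clause.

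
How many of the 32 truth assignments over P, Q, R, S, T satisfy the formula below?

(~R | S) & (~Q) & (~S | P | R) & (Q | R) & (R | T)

There are 2^5 = 32 truth assignments over (P, Q, R, S, T).
Split on Q. With Q = 1, the clauses containing Q are satisfied and ~Q drops from the rest; 0 of the 2^4 = 16 assignments to the other variables satisfy what remains.
With Q = 0, by the same count on the reduced clause set, 4 assignments work.
Total: 0 + 4 = 4.

4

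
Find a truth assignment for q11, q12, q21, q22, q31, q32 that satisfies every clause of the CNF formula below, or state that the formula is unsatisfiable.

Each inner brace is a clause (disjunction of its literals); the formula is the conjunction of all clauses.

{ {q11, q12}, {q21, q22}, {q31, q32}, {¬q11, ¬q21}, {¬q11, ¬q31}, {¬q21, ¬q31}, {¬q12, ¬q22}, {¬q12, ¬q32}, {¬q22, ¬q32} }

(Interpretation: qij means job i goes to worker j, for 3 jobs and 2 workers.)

UNSATISFIABLE

Case q11 = True:
Unit clause (¬q21) forces q21 = False.
Unit clause (q22) forces q22 = True.
Unit clause (¬q31) forces q31 = False.
Unit clause (q32) forces q32 = True.
That conflicts with the unit clause (¬q32).
That branch fails; take q11 = False instead.
Unit clause (q12) forces q12 = True.
Unit clause (¬q22) forces q22 = False.
Unit clause (q21) forces q21 = True.
Unit clause (¬q31) forces q31 = False.
Unit clause (q32) forces q32 = True.
That conflicts with the unit clause (¬q32).
Either choice for q11 ends in contradiction.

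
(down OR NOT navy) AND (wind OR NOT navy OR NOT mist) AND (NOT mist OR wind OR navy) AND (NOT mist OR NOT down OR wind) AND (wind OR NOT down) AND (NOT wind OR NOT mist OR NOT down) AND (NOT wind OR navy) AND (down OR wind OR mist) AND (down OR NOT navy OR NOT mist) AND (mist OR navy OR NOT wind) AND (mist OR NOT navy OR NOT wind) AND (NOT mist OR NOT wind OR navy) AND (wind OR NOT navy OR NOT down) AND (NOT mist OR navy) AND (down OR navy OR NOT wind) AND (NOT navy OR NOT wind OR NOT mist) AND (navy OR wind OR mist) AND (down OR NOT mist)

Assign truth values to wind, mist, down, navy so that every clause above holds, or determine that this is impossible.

Case down = true:
(wind) alone gives wind = true.
(NOT mist) alone gives mist = false.
(navy) alone gives navy = true.
But (NOT navy) is also a unit clause — contradiction.
Undo down and try down = false.
(NOT navy) alone gives navy = false.
(NOT wind) alone gives wind = false.
(NOT mist) alone gives mist = false.
But (mist) is also a unit clause — contradiction.
Neither down = true nor down = false works.

UNSATISFIABLE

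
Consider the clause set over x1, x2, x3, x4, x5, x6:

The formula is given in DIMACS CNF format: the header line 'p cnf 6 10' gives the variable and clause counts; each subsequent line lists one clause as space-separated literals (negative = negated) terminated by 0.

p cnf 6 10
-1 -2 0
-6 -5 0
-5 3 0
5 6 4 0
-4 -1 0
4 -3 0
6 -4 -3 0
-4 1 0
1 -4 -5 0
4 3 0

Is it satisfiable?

Try x1 = False.
From the singleton clause (¬x4), x4 = False.
From the singleton clause (¬x3), x3 = False.
Now (x3) is unsatisfied and unit — conflict.
Undo x1 and try x1 = True.
From the singleton clause (¬x2), x2 = False.
From the singleton clause (¬x4), x4 = False.
From the singleton clause (¬x3), x3 = False.
Now (x3) is unsatisfied and unit — conflict.
Both values of x1 lead to a conflict.
No assignment satisfies every clause.

No, unsatisfiable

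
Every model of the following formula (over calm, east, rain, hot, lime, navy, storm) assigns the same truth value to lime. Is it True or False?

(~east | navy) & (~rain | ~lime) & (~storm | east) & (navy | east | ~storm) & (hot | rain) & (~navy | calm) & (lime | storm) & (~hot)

False

Suppose lime = 1.
The clause (~rain) is unit, so rain = 0.
The clause (hot) is unit, so hot = 1.
That conflicts with the unit clause (~hot).
So every satisfying assignment has lime = False.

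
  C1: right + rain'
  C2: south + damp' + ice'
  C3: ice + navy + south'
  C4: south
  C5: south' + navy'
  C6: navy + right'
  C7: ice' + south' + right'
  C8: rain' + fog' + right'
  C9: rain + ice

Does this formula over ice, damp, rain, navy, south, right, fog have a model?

Satisfiable

From the singleton clause (south), south = 1.
From the singleton clause (navy'), navy = 0.
From the singleton clause (ice), ice = 1.
From the singleton clause (right'), right = 0.
From the singleton clause (rain'), rain = 0.
All clauses hold; damp, fog can take either value.
A satisfying assignment: ice ↦ 1, damp ↦ 0, rain ↦ 0, navy ↦ 0, south ↦ 1, right ↦ 0, fog ↦ 1.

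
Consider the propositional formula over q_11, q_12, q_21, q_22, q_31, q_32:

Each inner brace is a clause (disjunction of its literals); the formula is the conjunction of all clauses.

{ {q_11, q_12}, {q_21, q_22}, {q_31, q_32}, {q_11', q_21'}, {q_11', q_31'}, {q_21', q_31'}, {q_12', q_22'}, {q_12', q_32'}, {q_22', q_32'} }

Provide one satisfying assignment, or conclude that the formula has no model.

Suppose q_11 = 1.
Unit clause (q_21') forces q_21 = 0.
Unit clause (q_22) forces q_22 = 1.
Unit clause (q_31') forces q_31 = 0.
Unit clause (q_32) forces q_32 = 1.
That conflicts with the unit clause (q_32').
That branch fails; take q_11 = 0 instead.
Unit clause (q_12) forces q_12 = 1.
Unit clause (q_22') forces q_22 = 0.
Unit clause (q_21) forces q_21 = 1.
Unit clause (q_31') forces q_31 = 0.
Unit clause (q_32) forces q_32 = 1.
That conflicts with the unit clause (q_32').
Neither q_11 = 1 nor q_11 = 0 works.

UNSATISFIABLE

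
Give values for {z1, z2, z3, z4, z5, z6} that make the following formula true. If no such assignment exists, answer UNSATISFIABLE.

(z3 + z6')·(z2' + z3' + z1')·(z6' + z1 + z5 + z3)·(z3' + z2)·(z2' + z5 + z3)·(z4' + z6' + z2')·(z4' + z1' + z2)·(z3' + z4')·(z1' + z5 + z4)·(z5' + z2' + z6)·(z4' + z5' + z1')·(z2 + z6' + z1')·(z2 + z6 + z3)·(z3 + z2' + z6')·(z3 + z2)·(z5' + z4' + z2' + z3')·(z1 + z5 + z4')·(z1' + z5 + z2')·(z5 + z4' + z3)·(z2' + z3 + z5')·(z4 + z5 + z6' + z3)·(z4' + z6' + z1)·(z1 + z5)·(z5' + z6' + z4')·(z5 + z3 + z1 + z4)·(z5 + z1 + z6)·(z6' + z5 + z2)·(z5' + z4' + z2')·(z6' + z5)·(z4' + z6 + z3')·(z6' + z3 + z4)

z1: 0,  z2: 1,  z3: 1,  z4: 0,  z5: 1,  z6: 1

Suppose z3 = 1.
Unit clause (z2) forces z2 = 1.
Unit clause (z1') forces z1 = 0.
Unit clause (z4') forces z4 = 0.
Unit clause (z5) forces z5 = 1.
Unit clause (z6) forces z6 = 1.
All clauses are satisfied.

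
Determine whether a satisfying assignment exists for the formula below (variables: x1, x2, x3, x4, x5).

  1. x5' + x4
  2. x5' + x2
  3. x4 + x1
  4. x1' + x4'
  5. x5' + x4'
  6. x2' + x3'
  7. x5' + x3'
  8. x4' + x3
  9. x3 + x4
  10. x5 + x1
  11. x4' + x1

Yes, satisfiable

Suppose x5 = 0.
(x1) alone gives x1 = 1.
(x4') alone gives x4 = 0.
(x3) alone gives x3 = 1.
(x2') alone gives x2 = 0.
Every clause now holds.
A satisfying assignment: x1=1,  x2=0,  x3=1,  x4=0,  x5=0.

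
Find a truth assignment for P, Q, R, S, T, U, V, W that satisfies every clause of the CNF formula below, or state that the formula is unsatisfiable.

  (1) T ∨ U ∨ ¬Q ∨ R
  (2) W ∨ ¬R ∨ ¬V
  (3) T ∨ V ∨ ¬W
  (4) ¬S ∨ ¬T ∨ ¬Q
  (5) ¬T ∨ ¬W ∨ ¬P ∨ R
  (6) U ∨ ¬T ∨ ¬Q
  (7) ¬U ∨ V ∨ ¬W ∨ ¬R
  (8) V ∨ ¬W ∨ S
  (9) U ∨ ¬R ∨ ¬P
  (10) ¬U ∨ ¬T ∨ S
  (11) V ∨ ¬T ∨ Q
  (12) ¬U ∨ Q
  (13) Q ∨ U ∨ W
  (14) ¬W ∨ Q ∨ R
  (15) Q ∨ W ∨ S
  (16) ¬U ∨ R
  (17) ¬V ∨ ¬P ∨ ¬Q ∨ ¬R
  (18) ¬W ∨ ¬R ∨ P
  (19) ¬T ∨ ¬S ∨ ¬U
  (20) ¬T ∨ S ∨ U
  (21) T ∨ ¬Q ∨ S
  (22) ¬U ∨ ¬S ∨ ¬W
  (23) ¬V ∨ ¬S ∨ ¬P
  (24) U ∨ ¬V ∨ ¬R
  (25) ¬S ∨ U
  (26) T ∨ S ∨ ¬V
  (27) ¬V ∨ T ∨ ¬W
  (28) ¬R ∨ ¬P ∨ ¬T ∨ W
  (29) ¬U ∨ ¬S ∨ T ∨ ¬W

Branch on U: set U = True.
Unit clause (Q) forces Q = True.
Unit clause (R) forces R = True.
Branch on W: set W = False.
Unit clause (¬V) forces V = False.
Branch on S: set S = True.
Unit clause (¬T) forces T = False.
All clauses hold; P can take either value.

P ↦ True,  Q ↦ True,  R ↦ True,  S ↦ True,  T ↦ False,  U ↦ True,  V ↦ False,  W ↦ False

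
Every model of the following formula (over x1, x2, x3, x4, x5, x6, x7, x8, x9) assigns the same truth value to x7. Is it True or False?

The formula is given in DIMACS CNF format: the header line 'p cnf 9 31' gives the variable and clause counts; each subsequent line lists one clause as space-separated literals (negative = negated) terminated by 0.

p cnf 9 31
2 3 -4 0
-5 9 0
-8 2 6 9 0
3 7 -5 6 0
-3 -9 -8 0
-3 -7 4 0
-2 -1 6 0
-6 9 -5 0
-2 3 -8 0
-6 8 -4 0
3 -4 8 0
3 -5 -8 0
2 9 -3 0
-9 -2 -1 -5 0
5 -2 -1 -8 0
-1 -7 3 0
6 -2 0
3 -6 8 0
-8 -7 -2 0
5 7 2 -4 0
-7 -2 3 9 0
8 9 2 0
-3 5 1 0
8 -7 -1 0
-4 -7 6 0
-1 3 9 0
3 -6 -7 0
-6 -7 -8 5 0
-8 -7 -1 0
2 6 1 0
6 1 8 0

False

Suppose x7 = True.
Suppose x5 = False.
Suppose x3 = False.
From the singleton clause (¬x1), x1 = False.
From the singleton clause (¬x6), x6 = False.
From the singleton clause (¬x2), x2 = False.
That conflicts with the unit clause (x2).
Undo x3 and try x3 = True.
From the singleton clause (x4), x4 = True.
From the singleton clause (x1), x1 = True.
From the singleton clause (x8), x8 = True.
That conflicts with the unit clause (¬x8).
Neither x3 = True nor x3 = False works.
Undo x5 and try x5 = True.
From the singleton clause (x9), x9 = True.
Suppose x3 = False.
From the singleton clause (¬x8), x8 = False.
From the singleton clause (¬x4), x4 = False.
From the singleton clause (¬x1), x1 = False.
From the singleton clause (¬x6), x6 = False.
That conflicts with the unit clause (x6).
Undo x3 and try x3 = True.
From the singleton clause (¬x8), x8 = False.
From the singleton clause (x4), x4 = True.
From the singleton clause (¬x6), x6 = False.
That conflicts with the unit clause (x6).
Neither x3 = True nor x3 = False works.
Neither x5 = True nor x5 = False works.
So every satisfying assignment has x7 = False.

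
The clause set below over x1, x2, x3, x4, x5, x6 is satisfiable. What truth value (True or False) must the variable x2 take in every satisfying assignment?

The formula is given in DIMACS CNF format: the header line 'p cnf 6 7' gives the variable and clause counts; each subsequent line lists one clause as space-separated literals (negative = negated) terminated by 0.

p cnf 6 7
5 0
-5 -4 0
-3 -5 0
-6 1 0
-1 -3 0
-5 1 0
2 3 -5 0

True

Suppose x2 = False.
From the singleton clause (x5), x5 = True.
From the singleton clause (¬x4), x4 = False.
From the singleton clause (¬x3), x3 = False.
Now (x3) is unsatisfied and unit — conflict.
So every satisfying assignment has x2 = True.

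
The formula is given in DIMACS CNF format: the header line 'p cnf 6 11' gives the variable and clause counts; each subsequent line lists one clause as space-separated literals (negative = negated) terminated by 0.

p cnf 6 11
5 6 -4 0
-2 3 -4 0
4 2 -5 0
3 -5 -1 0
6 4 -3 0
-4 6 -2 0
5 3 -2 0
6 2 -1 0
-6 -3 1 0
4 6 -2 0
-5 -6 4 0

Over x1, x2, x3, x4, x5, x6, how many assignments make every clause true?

14

There are 2^6 = 64 truth assignments over (x1, x2, x3, x4, x5, x6).
Split on x6. With x6 = True, the clauses containing x6 are satisfied and ¬x6 drops from the rest; 11 of the 2^5 = 32 assignments to the other variables satisfy what remains.
With x6 = False, by the same count on the reduced clause set, 3 assignments work.
Total: 11 + 3 = 14.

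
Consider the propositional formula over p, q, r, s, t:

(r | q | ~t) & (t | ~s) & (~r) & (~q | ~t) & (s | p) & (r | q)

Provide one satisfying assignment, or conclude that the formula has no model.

The clause (~r) is unit, so r = 0.
The clause (q) is unit, so q = 1.
The clause (~t) is unit, so t = 0.
The clause (~s) is unit, so s = 0.
The clause (p) is unit, so p = 1.
All clauses are satisfied.

p: 1,  q: 1,  r: 0,  s: 0,  t: 0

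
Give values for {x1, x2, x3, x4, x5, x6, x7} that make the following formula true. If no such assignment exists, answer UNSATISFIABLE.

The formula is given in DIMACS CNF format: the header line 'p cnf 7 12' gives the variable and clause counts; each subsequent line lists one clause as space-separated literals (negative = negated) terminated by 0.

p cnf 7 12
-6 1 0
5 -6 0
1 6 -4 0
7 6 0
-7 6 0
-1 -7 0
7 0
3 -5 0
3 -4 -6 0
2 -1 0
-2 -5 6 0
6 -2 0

Unit clause (x7) forces x7 = True.
Unit clause (x6) forces x6 = True.
Unit clause (x1) forces x1 = True.
Now (¬x1) is unsatisfied and unit — conflict.

UNSATISFIABLE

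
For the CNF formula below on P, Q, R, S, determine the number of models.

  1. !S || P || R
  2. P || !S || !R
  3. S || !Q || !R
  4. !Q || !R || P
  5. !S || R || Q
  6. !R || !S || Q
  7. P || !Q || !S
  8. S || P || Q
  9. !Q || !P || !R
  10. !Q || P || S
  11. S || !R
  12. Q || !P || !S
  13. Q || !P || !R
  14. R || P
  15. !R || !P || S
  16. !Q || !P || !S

There are 2^4 = 16 truth assignments over (P, Q, R, S).
Check each against the 16 clauses (columns in the order P, Q, R, S):
  F F F F  ✗ fails (S || P || Q)
  F F F T  ✗ fails (!S || P || R)
  F F T F  ✗ fails (S || P || Q)
  F F T T  ✗ fails (P || !S || !R)
  F T F F  ✗ fails (!Q || P || S)
  F T F T  ✗ fails (!S || P || R)
  F T T F  ✗ fails (S || !Q || !R)
  F T T T  ✗ fails (P || !S || !R)
  T F F F  ✓ satisfies all
  T F F T  ✗ fails (!S || R || Q)
  T F T F  ✗ fails (S || !R)
  T F T T  ✗ fails (!R || !S || Q)
  T T F F  ✓ satisfies all
  T T F T  ✗ fails (!Q || !P || !S)
  T T T F  ✗ fails (S || !Q || !R)
  T T T T  ✗ fails (!Q || !P || !R)
2 of the 16 rows are models.

2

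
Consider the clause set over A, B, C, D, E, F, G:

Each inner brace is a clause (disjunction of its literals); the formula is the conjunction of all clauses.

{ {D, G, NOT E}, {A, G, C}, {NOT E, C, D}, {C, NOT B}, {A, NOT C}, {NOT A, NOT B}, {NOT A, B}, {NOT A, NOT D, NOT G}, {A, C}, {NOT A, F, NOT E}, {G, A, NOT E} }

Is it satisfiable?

No, unsatisfiable

Branch on C: set C = true.
The clause (A) is unit, so A = true.
The clause (NOT B) is unit, so B = false.
That conflicts with the unit clause (B).
That branch fails; take C = false instead.
The clause (NOT B) is unit, so B = false.
The clause (NOT A) is unit, so A = false.
That conflicts with the unit clause (A).
Both values of C lead to a conflict.
No assignment satisfies every clause.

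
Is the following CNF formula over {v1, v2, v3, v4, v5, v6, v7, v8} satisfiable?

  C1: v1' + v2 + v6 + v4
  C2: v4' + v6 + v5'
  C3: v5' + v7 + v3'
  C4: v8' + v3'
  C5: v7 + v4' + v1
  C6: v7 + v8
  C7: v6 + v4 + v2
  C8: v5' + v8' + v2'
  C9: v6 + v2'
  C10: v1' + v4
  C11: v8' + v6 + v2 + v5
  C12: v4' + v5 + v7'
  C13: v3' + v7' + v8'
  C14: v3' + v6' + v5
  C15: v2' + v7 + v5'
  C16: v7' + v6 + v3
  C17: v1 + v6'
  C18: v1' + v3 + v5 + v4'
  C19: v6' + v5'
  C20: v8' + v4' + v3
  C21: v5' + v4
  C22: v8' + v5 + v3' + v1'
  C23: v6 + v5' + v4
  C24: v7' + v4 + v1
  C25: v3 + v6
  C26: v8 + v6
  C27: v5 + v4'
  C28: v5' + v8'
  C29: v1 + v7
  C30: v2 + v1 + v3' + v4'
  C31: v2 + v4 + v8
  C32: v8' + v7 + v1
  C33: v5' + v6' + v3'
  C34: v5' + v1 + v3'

Suppose v8 = 0.
The clause (v7) is unit, so v7 = 1.
The clause (v6) is unit, so v6 = 1.
The clause (v1) is unit, so v1 = 1.
The clause (v4) is unit, so v4 = 1.
The clause (v5) is unit, so v5 = 1.
But (v5') is also a unit clause — contradiction.
That branch fails; take v8 = 1 instead.
The clause (v3') is unit, so v3 = 0.
The clause (v4') is unit, so v4 = 0.
The clause (v1') is unit, so v1 = 0.
The clause (v6') is unit, so v6 = 0.
But (v6) is also a unit clause — contradiction.
Neither v8 = 1 nor v8 = 0 works.
No assignment satisfies every clause.

No, unsatisfiable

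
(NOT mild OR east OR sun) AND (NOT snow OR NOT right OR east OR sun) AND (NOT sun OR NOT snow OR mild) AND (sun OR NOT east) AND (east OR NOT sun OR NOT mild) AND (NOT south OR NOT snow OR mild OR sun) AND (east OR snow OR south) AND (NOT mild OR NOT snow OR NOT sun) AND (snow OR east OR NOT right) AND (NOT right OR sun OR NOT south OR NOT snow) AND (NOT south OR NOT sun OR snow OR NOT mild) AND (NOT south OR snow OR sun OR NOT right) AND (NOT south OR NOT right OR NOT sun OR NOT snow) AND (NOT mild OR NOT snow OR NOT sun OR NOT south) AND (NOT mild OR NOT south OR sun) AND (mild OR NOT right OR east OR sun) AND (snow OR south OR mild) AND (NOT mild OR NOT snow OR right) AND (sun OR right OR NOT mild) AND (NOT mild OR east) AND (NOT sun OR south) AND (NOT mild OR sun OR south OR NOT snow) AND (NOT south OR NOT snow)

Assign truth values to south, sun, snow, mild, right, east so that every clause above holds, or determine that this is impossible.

Try sun = true.
Unit clause (south) forces south = true.
Unit clause (NOT snow) forces snow = false.
Unit clause (NOT mild) forces mild = false.
Try east = true.
No clause remains; right is free.

south: true; sun: true; snow: false; mild: false; right: true; east: true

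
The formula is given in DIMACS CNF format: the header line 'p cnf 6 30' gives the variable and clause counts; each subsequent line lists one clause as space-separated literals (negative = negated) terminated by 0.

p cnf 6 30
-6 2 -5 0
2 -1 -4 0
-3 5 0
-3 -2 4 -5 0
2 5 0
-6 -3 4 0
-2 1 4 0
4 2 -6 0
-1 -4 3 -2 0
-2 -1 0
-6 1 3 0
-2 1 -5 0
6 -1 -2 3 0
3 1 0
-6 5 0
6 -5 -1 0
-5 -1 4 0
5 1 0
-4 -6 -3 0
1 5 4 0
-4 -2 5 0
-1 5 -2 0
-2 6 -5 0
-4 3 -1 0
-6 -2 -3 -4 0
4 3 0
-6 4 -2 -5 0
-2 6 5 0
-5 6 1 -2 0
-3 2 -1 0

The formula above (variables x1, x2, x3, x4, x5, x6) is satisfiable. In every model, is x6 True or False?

False

Suppose x6 = True.
From the singleton clause (x5), x5 = True.
From the singleton clause (x2), x2 = True.
From the singleton clause (¬x1), x1 = False.
Now (x1) is unsatisfied and unit — conflict.
So every satisfying assignment has x6 = False.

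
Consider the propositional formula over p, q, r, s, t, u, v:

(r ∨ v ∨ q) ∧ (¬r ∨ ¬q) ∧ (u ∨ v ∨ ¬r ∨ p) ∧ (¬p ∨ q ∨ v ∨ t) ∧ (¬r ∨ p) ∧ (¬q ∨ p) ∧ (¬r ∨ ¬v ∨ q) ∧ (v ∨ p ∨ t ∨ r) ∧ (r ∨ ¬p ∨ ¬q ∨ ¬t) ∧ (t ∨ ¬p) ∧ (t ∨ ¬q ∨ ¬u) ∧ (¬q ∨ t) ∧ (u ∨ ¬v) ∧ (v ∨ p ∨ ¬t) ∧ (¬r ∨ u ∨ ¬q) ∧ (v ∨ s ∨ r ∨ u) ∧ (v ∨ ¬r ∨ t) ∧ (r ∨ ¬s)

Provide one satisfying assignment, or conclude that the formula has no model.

Branch on r: set r = True.
(¬q) alone gives q = False.
(p) alone gives p = True.
(¬v) alone gives v = False.
(t) alone gives t = True.
Every clause is now satisfied; s, u are unconstrained.

p ↦ True, q ↦ False, r ↦ True, s ↦ False, t ↦ True, u ↦ False, v ↦ False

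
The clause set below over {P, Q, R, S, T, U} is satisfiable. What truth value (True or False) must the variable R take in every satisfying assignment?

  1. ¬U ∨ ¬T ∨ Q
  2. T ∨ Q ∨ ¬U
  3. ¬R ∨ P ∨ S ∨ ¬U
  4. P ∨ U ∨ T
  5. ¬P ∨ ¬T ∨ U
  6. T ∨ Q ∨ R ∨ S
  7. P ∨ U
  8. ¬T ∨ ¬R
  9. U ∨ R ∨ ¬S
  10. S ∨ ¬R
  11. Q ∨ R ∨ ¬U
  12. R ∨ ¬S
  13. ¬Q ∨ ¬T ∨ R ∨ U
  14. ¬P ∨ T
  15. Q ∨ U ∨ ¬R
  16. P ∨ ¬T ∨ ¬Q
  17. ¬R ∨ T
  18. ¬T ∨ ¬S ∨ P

False

Suppose R = True.
(¬T) alone gives T = False.
That conflicts with the unit clause (T).
So every satisfying assignment has R = False.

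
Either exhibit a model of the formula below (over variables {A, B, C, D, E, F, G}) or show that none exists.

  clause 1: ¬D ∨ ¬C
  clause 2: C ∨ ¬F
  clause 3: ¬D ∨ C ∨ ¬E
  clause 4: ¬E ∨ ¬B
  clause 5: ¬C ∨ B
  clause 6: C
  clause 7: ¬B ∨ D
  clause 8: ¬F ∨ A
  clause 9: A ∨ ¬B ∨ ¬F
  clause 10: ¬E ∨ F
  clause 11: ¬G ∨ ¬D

Unit clause (C) forces C = True.
Unit clause (¬D) forces D = False.
Unit clause (B) forces B = True.
But (¬B) is also a unit clause — contradiction.

UNSATISFIABLE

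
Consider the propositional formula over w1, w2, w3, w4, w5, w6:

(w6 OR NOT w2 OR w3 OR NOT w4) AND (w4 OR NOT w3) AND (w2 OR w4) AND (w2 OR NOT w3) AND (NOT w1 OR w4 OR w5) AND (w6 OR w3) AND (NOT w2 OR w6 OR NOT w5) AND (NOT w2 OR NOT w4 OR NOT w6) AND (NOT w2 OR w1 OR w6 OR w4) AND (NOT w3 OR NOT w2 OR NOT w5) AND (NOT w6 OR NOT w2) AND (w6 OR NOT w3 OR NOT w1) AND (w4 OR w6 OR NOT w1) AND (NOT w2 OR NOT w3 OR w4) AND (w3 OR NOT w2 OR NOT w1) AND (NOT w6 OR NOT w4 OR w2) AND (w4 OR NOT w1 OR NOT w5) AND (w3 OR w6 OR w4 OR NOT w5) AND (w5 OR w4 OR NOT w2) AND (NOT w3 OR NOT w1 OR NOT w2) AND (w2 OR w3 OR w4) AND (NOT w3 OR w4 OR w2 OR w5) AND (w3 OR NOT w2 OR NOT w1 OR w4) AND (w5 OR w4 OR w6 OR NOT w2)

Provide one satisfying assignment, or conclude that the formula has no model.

Branch on w4: set w4 = true.
Branch on w2: set w2 = true.
The clause (NOT w6) is unit, so w6 = false.
The clause (w3) is unit, so w3 = true.
The clause (NOT w5) is unit, so w5 = false.
The clause (NOT w1) is unit, so w1 = false.
All clauses are satisfied.

w1=false,  w2=true,  w3=true,  w4=true,  w5=false,  w6=false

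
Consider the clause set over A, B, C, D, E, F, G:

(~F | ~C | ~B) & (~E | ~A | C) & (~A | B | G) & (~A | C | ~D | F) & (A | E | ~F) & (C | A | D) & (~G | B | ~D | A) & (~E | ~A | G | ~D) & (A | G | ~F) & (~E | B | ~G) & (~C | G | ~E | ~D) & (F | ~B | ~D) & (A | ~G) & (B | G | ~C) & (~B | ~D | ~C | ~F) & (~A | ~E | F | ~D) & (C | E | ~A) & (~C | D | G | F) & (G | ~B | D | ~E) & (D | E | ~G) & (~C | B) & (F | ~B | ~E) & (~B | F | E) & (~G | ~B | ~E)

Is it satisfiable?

Yes, satisfiable

Try A = 0.
The clause (~G) is unit, so G = 0.
The clause (~F) is unit, so F = 0.
Try C = 0.
The clause (D) is unit, so D = 1.
The clause (~B) is unit, so B = 0.
Every clause is now satisfied; E is unconstrained.
A satisfying assignment: A ↦ 0, B ↦ 0, C ↦ 0, D ↦ 1, E ↦ 0, F ↦ 0, G ↦ 0.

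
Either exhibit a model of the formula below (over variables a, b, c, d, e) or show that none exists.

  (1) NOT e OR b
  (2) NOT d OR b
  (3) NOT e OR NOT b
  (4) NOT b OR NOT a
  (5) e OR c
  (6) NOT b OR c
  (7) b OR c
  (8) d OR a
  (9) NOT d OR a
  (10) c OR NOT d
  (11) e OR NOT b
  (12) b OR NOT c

UNSATISFIABLE

Suppose e = false.
From the singleton clause (c), c = true.
From the singleton clause (NOT b), b = false.
But (b) is also a unit clause — contradiction.
Backtrack on e: now try e = true.
From the singleton clause (b), b = true.
But (NOT b) is also a unit clause — contradiction.
Both values of e lead to a conflict.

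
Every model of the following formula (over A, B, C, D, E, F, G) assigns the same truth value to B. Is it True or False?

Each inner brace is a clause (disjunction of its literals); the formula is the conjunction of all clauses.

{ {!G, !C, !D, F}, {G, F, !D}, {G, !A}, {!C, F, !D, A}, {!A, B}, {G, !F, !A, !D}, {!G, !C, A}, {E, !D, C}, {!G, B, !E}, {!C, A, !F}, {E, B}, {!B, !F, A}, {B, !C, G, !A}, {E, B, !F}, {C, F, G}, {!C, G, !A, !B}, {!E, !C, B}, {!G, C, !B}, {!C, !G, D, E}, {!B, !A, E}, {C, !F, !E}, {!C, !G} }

Suppose B = false.
Unit clause (!A) forces A = false.
Unit clause (E) forces E = true.
Unit clause (!G) forces G = false.
Unit clause (!C) forces C = false.
Unit clause (F) forces F = true.
That conflicts with the unit clause (!F).
So every satisfying assignment has B = True.

True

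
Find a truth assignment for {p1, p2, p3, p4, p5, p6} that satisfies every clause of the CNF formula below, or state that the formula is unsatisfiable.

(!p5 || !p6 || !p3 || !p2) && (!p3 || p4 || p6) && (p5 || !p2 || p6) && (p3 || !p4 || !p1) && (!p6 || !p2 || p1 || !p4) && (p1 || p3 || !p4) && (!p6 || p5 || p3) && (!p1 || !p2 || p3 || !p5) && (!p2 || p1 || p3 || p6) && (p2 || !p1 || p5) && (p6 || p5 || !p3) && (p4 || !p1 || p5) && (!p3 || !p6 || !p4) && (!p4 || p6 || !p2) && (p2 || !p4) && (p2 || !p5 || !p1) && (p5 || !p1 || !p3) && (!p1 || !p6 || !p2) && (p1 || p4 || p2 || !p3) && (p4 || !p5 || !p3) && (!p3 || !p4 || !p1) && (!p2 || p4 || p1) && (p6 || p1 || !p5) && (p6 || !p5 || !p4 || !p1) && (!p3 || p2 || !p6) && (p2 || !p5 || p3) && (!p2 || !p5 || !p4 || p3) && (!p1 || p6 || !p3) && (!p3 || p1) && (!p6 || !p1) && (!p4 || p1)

Branch on p2: set p2 = false.
Unit clause (!p4) forces p4 = false.
Branch on p3: set p3 = false.
Unit clause (!p5) forces p5 = false.
Unit clause (!p6) forces p6 = false.
Unit clause (!p1) forces p1 = false.
All clauses are satisfied.

p1=false,  p2=false,  p3=false,  p4=false,  p5=false,  p6=false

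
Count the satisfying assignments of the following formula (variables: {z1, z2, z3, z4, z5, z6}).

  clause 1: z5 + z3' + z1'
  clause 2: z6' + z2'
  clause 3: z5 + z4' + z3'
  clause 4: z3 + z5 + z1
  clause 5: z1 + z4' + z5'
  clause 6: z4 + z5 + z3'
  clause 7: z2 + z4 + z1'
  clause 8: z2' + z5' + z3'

15

There are 2^6 = 64 truth assignments over (z1, z2, z3, z4, z5, z6).
Split on z6. With z6 = 1, the clauses containing z6 are satisfied and z6' drops from the rest; 5 of the 2^5 = 32 assignments to the other variables satisfy what remains.
With z6 = 0, by the same count on the reduced clause set, 10 assignments work.
Total: 5 + 10 = 15.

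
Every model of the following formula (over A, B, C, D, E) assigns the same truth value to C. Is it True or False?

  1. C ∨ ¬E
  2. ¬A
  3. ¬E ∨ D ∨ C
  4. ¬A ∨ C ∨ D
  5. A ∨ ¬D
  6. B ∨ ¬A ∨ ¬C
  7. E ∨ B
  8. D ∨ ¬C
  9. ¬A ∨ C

Suppose C = True.
Unit clause (¬A) forces A = False.
Unit clause (¬D) forces D = False.
Now (D) is unsatisfied and unit — conflict.
So every satisfying assignment has C = False.

False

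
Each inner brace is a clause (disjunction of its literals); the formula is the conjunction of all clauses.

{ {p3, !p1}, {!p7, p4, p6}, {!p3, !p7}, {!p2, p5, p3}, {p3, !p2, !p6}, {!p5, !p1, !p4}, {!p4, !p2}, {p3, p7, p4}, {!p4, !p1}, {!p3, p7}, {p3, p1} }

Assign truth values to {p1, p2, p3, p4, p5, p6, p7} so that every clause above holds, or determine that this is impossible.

UNSATISFIABLE

Try p3 = true.
(!p7) alone gives p7 = false.
But (p7) is also a unit clause — contradiction.
That branch fails; take p3 = false instead.
(!p1) alone gives p1 = false.
But (p1) is also a unit clause — contradiction.
Both values of p3 lead to a conflict.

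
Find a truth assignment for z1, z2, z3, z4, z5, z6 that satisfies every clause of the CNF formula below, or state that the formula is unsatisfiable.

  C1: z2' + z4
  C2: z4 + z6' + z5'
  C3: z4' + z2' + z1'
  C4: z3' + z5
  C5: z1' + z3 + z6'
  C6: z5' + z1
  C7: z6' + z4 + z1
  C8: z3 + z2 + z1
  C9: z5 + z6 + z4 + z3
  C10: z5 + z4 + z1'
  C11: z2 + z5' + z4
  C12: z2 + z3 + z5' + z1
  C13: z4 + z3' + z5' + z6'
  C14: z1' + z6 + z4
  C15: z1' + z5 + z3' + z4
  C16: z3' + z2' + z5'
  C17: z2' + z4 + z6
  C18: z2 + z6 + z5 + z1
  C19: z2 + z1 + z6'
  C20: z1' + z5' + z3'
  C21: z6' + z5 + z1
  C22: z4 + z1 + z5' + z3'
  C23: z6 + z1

z1 ↦ 1; z2 ↦ 0; z3 ↦ 0; z4 ↦ 1; z5 ↦ 0; z6 ↦ 0

Case z2 = 0:
Case z3 = 0:
The clause (z1) is unit, so z1 = 1.
The clause (z6') is unit, so z6 = 0.
The clause (z4) is unit, so z4 = 1.
Every clause is now satisfied; z5 is unconstrained.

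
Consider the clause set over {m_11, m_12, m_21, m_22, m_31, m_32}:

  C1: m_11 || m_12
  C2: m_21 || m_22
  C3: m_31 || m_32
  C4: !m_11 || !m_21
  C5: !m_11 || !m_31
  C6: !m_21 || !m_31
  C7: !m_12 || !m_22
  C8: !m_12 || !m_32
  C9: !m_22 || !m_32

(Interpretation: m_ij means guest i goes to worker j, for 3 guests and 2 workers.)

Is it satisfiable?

No, unsatisfiable

Case m_11 = true:
Unit clause (!m_21) forces m_21 = false.
Unit clause (m_22) forces m_22 = true.
Unit clause (!m_31) forces m_31 = false.
Unit clause (m_32) forces m_32 = true.
That conflicts with the unit clause (!m_32).
Backtrack on m_11: now try m_11 = false.
Unit clause (m_12) forces m_12 = true.
Unit clause (!m_22) forces m_22 = false.
Unit clause (m_21) forces m_21 = true.
Unit clause (!m_31) forces m_31 = false.
Unit clause (m_32) forces m_32 = true.
That conflicts with the unit clause (!m_32).
Neither m_11 = true nor m_11 = false works.
No assignment satisfies every clause.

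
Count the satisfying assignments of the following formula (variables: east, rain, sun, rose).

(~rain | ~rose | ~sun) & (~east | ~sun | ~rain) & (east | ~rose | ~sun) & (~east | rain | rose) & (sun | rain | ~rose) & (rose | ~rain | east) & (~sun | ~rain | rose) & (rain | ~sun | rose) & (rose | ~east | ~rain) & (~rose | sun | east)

3

There are 2^4 = 16 truth assignments over (east, rain, sun, rose).
Split on sun. With sun = 1, the clauses containing sun are satisfied and ~sun drops from the rest; 1 of the 2^3 = 8 assignments to the other variables satisfy what remains.
With sun = 0, by the same count on the reduced clause set, 2 assignments work.
Total: 1 + 2 = 3.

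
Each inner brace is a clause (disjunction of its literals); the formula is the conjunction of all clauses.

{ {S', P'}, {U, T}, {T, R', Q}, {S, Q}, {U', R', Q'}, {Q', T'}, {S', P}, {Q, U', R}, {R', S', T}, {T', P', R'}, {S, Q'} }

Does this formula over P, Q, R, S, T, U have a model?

Unsatisfiable

Suppose S = 0.
Unit clause (Q) forces Q = 1.
Now (Q') is unsatisfied and unit — conflict.
Undo S and try S = 1.
Unit clause (P') forces P = 0.
Now (P) is unsatisfied and unit — conflict.
Both values of S lead to a conflict.
No assignment satisfies every clause.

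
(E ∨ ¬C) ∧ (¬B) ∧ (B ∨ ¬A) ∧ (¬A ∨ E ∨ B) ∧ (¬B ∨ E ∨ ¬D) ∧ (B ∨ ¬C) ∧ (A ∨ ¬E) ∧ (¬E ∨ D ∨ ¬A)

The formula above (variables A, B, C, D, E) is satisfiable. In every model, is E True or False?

False

Suppose E = True.
Unit clause (¬B) forces B = False.
Unit clause (¬A) forces A = False.
That conflicts with the unit clause (A).
So every satisfying assignment has E = False.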